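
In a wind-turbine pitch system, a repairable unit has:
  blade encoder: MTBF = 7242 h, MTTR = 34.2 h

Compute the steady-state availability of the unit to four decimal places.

0.9953

A(blade encoder) = MTBF/(MTBF+MTTR) = 7242/(7242+34.2) = 0.9953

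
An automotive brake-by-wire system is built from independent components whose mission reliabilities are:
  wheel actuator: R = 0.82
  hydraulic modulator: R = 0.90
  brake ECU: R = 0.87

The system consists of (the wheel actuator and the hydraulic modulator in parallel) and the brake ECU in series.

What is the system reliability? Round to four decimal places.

0.8543

Parallel (wheel actuator and hydraulic modulator): 1 − (1 − 0.820000)(1 − 0.900000) = 0.982000
Series ([0.982000] and brake ECU): 0.982000 × 0.870000 = 0.8543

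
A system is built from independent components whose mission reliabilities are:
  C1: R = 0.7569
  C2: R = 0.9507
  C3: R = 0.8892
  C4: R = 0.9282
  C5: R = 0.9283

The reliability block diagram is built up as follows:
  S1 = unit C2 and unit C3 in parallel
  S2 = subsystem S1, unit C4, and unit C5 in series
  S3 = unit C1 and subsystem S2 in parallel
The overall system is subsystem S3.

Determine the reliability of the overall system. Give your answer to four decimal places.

Parallel (C2 and C3): 1 − (1 − 0.950700)(1 − 0.889200) = 0.994538
Series ([0.994538], C4, and C5): 0.994538 × 0.928200 × 0.928300 = 0.856942
Parallel (C1 and [0.856942]): 1 − (1 − 0.756900)(1 − 0.856942) = 0.9652

0.9652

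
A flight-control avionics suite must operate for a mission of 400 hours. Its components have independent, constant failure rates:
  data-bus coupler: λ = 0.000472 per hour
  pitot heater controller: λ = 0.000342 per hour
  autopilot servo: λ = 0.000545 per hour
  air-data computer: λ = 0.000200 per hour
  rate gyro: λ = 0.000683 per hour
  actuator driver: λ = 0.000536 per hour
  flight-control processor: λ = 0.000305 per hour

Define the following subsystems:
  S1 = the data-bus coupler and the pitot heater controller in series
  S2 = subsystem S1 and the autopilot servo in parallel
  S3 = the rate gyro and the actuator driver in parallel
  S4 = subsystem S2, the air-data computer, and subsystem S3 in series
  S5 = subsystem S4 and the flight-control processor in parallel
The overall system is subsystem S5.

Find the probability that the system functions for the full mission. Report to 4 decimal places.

0.9808

R(data-bus coupler) = exp(−0.000472 × 400) = 0.827952
R(pitot heater controller) = exp(−0.000342 × 400) = 0.872145
R(autopilot servo) = exp(−0.000545 × 400) = 0.804125
R(air-data computer) = exp(−0.000200 × 400) = 0.923116
R(rate gyro) = exp(−0.000683 × 400) = 0.760941
R(actuator driver) = exp(−0.000536 × 400) = 0.807026
R(flight-control processor) = exp(−0.000305 × 400) = 0.885148
Series (data-bus coupler and pitot heater controller): 0.827952 × 0.872145 = 0.722094
Parallel ([0.722094] and autopilot servo): 1 − (1 − 0.722094)(1 − 0.804125) = 0.945565
Parallel (rate gyro and actuator driver): 1 − (1 − 0.760941)(1 − 0.807026) = 0.953868
Series ([0.945565], air-data computer, and [0.953868]): 0.945565 × 0.923116 × 0.953868 = 0.832599
Parallel ([0.832599] and flight-control processor): 1 − (1 − 0.832599)(1 − 0.885148) = 0.9808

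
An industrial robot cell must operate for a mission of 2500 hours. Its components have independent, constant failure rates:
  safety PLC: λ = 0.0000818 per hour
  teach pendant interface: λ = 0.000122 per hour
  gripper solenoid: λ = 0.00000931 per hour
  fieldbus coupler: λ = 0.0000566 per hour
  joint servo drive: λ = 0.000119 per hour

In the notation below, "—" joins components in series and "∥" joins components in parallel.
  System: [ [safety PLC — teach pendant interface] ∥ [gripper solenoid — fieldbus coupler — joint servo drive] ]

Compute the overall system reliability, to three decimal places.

0.852

R(safety PLC) = exp(−0.0000818 × 2500) = 0.81505
R(teach pendant interface) = exp(−0.000122 × 2500) = 0.73712
R(gripper solenoid) = exp(−0.00000931 × 2500) = 0.97699
R(fieldbus coupler) = exp(−0.0000566 × 2500) = 0.86806
R(joint servo drive) = exp(−0.000119 × 2500) = 0.74267
Series (safety PLC and teach pendant interface): 0.81505 × 0.73712 = 0.60079
Series (gripper solenoid, fieldbus coupler, and joint servo drive): 0.97699 × 0.86806 × 0.74267 = 0.62985
Parallel ([0.60079] and [0.62985]): 1 − (1 − 0.60079)(1 − 0.62985) = 0.852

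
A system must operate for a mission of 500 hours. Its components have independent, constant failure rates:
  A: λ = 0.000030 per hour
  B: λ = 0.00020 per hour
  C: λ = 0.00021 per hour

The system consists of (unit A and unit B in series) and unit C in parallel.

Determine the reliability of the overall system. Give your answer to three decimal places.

R(A) = exp(−0.000030 × 500) = 0.98511
R(B) = exp(−0.00020 × 500) = 0.90484
R(C) = exp(−0.00021 × 500) = 0.90032
Series (A and B): 0.98511 × 0.90484 = 0.89137
Parallel ([0.89137] and C): 1 − (1 − 0.89137)(1 − 0.90032) = 0.989

0.989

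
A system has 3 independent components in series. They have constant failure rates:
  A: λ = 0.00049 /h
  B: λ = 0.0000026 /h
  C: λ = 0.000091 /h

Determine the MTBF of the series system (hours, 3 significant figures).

Series of exponential components: λ_sys = Σ λ_i
λ_sys = 0.00049 + 0.0000026 + 0.000091 = 5.8360e-04 /h
MTBF = 1 / λ_sys = 1710 h

1710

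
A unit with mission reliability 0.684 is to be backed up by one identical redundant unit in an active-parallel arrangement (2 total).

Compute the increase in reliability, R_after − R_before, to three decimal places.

0.216

R_before = 0.684
R_after = 1 − (1 − 0.684)^2 = 0.900
ΔR = 0.900 − 0.684 = 0.216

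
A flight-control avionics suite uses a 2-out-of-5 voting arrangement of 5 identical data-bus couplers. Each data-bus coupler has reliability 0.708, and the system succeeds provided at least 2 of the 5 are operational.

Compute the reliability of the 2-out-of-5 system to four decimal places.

0.9721

R = Σ_{i=2}^{5} C(5,i) p^i (1−p)^{5−i} with p = 0.708
C(5,2)·0.708^2·0.292^3 = 0.124800
C(5,3)·0.708^3·0.292^2 = 0.302598
C(5,4)·0.708^4·0.292^1 = 0.366848
C(5,5)·0.708^5·0.292^0 = 0.177896
Sum = 0.9721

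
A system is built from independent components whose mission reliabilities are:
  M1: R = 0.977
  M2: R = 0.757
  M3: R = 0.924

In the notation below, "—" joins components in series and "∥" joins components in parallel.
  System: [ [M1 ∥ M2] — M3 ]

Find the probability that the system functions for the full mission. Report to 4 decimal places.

0.9188

Parallel (M1 and M2): 1 − (1 − 0.977000)(1 − 0.757000) = 0.994411
Series ([0.994411] and M3): 0.994411 × 0.924000 = 0.9188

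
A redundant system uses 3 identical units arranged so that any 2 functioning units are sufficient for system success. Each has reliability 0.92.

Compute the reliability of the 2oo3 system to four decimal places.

R = Σ_{i=2}^{3} C(3,i) p^i (1−p)^{3−i} with p = 0.92
C(3,2)·0.92^2·0.08^1 = 0.203136
C(3,3)·0.92^3·0.08^0 = 0.778688
Sum = 0.9818

0.9818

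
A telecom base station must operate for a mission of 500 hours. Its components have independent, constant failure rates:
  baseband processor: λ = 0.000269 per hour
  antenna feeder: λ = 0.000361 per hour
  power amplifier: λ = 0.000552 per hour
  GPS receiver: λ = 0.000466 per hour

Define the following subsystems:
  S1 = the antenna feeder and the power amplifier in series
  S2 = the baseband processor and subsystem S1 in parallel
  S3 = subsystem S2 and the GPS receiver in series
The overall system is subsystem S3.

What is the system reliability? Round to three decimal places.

0.756

R(baseband processor) = exp(−0.000269 × 500) = 0.87415
R(antenna feeder) = exp(−0.000361 × 500) = 0.83485
R(power amplifier) = exp(−0.000552 × 500) = 0.75881
R(GPS receiver) = exp(−0.000466 × 500) = 0.79215
Series (antenna feeder and power amplifier): 0.83485 × 0.75881 = 0.63349
Parallel (baseband processor and [0.63349]): 1 − (1 − 0.87415)(1 − 0.63349) = 0.95387
Series ([0.95387] and GPS receiver): 0.95387 × 0.79215 = 0.756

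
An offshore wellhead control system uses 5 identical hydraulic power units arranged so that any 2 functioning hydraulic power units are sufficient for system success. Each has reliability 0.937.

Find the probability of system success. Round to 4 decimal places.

0.9999

R = Σ_{i=2}^{5} C(5,i) p^i (1−p)^{5−i} with p = 0.937
C(5,2)·0.937^2·0.063^3 = 0.002195
C(5,3)·0.937^3·0.063^2 = 0.032651
C(5,4)·0.937^4·0.063^1 = 0.242811
C(5,5)·0.937^5·0.063^0 = 0.722267
Sum = 0.9999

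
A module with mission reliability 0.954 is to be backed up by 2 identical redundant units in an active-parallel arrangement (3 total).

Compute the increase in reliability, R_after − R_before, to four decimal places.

0.0459

R_before = 0.954
R_after = 1 − (1 − 0.954)^3 = 0.9999
ΔR = 0.9999 − 0.954 = 0.0459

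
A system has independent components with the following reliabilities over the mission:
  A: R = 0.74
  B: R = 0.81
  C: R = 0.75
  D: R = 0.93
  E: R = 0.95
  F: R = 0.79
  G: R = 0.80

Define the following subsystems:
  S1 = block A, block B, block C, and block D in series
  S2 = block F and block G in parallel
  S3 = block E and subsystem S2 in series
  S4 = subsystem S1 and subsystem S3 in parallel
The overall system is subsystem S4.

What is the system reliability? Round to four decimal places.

0.9477

Series (A, B, C, and D): 0.740000 × 0.810000 × 0.750000 × 0.930000 = 0.418082
Parallel (F and G): 1 − (1 − 0.790000)(1 − 0.800000) = 0.958000
Series (E and [0.958000]): 0.950000 × 0.958000 = 0.910100
Parallel ([0.418082] and [0.910100]): 1 − (1 − 0.418082)(1 − 0.910100) = 0.9477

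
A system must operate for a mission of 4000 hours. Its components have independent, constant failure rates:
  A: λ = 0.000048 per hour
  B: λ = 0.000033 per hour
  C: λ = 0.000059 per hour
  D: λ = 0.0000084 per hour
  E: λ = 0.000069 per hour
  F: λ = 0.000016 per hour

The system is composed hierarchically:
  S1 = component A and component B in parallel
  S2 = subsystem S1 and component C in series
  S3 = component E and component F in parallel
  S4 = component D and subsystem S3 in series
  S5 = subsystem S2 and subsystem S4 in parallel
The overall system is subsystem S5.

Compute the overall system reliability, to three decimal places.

0.989

R(A) = exp(−0.000048 × 4000) = 0.82531
R(B) = exp(−0.000033 × 4000) = 0.87634
R(C) = exp(−0.000059 × 4000) = 0.78978
R(D) = exp(−0.0000084 × 4000) = 0.96696
R(E) = exp(−0.000069 × 4000) = 0.75881
R(F) = exp(−0.000016 × 4000) = 0.93800
Parallel (A and B): 1 − (1 − 0.82531)(1 − 0.87634) = 0.97840
Series ([0.97840] and C): 0.97840 × 0.78978 = 0.77272
Parallel (E and F): 1 − (1 − 0.75881)(1 − 0.93800) = 0.98505
Series (D and [0.98505]): 0.96696 × 0.98505 = 0.95250
Parallel ([0.77272] and [0.95250]): 1 − (1 − 0.77272)(1 − 0.95250) = 0.989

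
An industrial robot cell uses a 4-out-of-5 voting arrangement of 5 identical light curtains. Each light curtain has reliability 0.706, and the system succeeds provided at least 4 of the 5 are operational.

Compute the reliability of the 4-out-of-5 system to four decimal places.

R = Σ_{i=4}^{5} C(5,i) p^i (1−p)^{5−i} with p = 0.706
C(5,4)·0.706^4·0.294^1 = 0.365205
C(5,5)·0.706^5·0.294^0 = 0.175398
Sum = 0.5406

0.5406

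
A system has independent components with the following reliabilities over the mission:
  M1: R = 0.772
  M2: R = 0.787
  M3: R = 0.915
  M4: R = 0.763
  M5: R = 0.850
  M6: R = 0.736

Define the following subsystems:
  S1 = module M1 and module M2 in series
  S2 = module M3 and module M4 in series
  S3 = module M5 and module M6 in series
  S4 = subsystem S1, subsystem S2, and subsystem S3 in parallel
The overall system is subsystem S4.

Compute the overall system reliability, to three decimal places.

0.956

Series (M1 and M2): 0.77200 × 0.78700 = 0.60756
Series (M3 and M4): 0.91500 × 0.76300 = 0.69815
Series (M5 and M6): 0.85000 × 0.73600 = 0.62560
Parallel ([0.60756], [0.69815], and [0.62560]): 1 − (1 − 0.60756)(1 − 0.69815)(1 − 0.62560) = 0.956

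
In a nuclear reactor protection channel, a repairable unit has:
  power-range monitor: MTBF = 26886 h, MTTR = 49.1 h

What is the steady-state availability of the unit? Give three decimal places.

A(power-range monitor) = MTBF/(MTBF+MTTR) = 26886/(26886+49.1) = 0.998

0.998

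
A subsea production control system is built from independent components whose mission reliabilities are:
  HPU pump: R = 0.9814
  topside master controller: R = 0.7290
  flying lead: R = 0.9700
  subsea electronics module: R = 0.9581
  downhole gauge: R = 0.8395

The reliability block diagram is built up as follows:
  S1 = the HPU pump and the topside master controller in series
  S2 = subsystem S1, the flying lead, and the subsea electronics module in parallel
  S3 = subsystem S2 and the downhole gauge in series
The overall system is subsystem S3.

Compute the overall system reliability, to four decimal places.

Series (HPU pump and topside master controller): 0.981400 × 0.729000 = 0.715441
Parallel ([0.715441], flying lead, and subsea electronics module): 1 − (1 − 0.715441)(1 − 0.970000)(1 − 0.958100) = 0.999642
Series ([0.999642] and downhole gauge): 0.999642 × 0.839500 = 0.8392

0.8392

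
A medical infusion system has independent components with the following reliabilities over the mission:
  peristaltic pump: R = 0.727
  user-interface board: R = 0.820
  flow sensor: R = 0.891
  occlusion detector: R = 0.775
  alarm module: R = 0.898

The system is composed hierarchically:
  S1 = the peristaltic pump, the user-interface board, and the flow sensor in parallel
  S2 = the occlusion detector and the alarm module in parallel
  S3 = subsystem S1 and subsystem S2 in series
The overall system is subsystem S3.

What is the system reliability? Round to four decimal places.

0.9718

Parallel (peristaltic pump, user-interface board, and flow sensor): 1 − (1 − 0.727000)(1 − 0.820000)(1 − 0.891000) = 0.994644
Parallel (occlusion detector and alarm module): 1 − (1 − 0.775000)(1 − 0.898000) = 0.977050
Series ([0.994644] and [0.977050]): 0.994644 × 0.977050 = 0.9718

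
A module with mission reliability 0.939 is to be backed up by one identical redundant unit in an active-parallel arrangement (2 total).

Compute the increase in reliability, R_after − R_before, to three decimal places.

R_before = 0.939
R_after = 1 − (1 − 0.939)^2 = 0.996
ΔR = 0.996 − 0.939 = 0.057

0.057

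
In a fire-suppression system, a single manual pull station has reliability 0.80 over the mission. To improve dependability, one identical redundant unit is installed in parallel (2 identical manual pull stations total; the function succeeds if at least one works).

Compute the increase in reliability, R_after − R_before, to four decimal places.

R_before = 0.80
R_after = 1 − (1 − 0.80)^2 = 0.9600
ΔR = 0.9600 − 0.80 = 0.1600

0.1600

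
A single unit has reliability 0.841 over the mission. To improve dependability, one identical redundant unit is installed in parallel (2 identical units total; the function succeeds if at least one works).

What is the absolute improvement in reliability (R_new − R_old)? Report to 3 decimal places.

R_before = 0.841
R_after = 1 − (1 − 0.841)^2 = 0.975
ΔR = 0.975 − 0.841 = 0.134

0.134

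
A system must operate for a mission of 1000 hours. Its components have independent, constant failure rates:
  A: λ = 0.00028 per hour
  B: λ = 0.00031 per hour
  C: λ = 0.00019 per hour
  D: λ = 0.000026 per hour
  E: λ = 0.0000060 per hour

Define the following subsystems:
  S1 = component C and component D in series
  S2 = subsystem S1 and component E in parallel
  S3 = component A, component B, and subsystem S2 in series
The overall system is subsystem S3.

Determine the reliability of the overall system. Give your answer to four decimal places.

R(A) = exp(−0.00028 × 1000) = 0.755784
R(B) = exp(−0.00031 × 1000) = 0.733447
R(C) = exp(−0.00019 × 1000) = 0.826959
R(D) = exp(−0.000026 × 1000) = 0.974335
R(E) = exp(−0.0000060 × 1000) = 0.994018
Series (C and D): 0.826959 × 0.974335 = 0.805735
Parallel ([0.805735] and E): 1 − (1 − 0.805735)(1 − 0.994018) = 0.998838
Series (A, B, and [0.998838]): 0.755784 × 0.733447 × 0.998838 = 0.5537

0.5537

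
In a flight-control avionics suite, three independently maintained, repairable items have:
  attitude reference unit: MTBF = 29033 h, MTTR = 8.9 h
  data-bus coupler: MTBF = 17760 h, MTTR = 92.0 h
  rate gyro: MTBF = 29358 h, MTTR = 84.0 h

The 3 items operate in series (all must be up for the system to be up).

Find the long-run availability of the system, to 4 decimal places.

0.9917

A(attitude reference unit) = MTBF/(MTBF+MTTR) = 29033/(29033+8.9) = 0.999694
A(data-bus coupler) = MTBF/(MTBF+MTTR) = 17760/(17760+92.0) = 0.994847
A(rate gyro) = MTBF/(MTBF+MTTR) = 29358/(29358+84.0) = 0.997147
Series availability: 0.999694 × 0.994847 × 0.997147 = 0.9917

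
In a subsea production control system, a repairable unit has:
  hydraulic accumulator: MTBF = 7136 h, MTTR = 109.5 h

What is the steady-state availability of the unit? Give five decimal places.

0.98489

A(hydraulic accumulator) = MTBF/(MTBF+MTTR) = 7136/(7136+109.5) = 0.98489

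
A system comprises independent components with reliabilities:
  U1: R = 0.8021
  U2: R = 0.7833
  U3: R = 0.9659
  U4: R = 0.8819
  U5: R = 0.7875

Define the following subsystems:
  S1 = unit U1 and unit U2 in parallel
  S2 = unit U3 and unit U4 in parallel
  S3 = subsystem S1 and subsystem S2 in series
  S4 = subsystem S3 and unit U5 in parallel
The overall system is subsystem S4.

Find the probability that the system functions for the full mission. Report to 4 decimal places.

0.9901

Parallel (U1 and U2): 1 − (1 − 0.802100)(1 − 0.783300) = 0.957115
Parallel (U3 and U4): 1 − (1 − 0.965900)(1 − 0.881900) = 0.995973
Series ([0.957115] and [0.995973]): 0.957115 × 0.995973 = 0.953261
Parallel ([0.953261] and U5): 1 − (1 − 0.953261)(1 − 0.787500) = 0.9901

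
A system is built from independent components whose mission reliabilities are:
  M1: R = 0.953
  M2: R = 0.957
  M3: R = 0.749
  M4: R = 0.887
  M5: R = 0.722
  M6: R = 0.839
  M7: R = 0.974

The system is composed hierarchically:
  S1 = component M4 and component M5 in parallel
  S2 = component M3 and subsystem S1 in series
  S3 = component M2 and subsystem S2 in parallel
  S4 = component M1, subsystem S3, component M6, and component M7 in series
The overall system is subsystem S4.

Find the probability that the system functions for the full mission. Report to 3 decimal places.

0.770

Parallel (M4 and M5): 1 − (1 − 0.88700)(1 − 0.72200) = 0.96859
Series (M3 and [0.96859]): 0.74900 × 0.96859 = 0.72547
Parallel (M2 and [0.72547]): 1 − (1 − 0.95700)(1 − 0.72547) = 0.98820
Series (M1, [0.98820], M6, and M7): 0.95300 × 0.98820 × 0.83900 × 0.97400 = 0.770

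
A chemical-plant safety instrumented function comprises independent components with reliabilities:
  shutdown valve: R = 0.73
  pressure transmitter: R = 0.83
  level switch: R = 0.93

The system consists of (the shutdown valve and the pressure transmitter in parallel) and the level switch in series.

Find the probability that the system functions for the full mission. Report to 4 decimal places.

Parallel (shutdown valve and pressure transmitter): 1 − (1 − 0.730000)(1 − 0.830000) = 0.954100
Series ([0.954100] and level switch): 0.954100 × 0.930000 = 0.8873

0.8873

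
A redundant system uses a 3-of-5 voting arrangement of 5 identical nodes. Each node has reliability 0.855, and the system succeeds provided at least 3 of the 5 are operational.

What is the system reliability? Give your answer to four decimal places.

R = Σ_{i=3}^{5} C(5,i) p^i (1−p)^{5−i} with p = 0.855
C(5,3)·0.855^3·0.145^2 = 0.131412
C(5,4)·0.855^4·0.145^1 = 0.387438
C(5,5)·0.855^5·0.145^0 = 0.456910
Sum = 0.9758

0.9758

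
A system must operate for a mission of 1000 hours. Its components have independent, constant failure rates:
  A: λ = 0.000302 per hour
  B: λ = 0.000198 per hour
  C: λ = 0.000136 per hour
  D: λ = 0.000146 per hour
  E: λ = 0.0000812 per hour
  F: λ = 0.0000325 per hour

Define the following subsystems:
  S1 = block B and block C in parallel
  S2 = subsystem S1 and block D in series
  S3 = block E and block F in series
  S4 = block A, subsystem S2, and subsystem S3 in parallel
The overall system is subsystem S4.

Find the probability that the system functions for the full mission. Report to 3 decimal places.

R(A) = exp(−0.000302 × 1000) = 0.73934
R(B) = exp(−0.000198 × 1000) = 0.82037
R(C) = exp(−0.000136 × 1000) = 0.87284
R(D) = exp(−0.000146 × 1000) = 0.86416
R(E) = exp(−0.0000812 × 1000) = 0.92201
R(F) = exp(−0.0000325 × 1000) = 0.96802
Parallel (B and C): 1 − (1 − 0.82037)(1 − 0.87284) = 0.97716
Series ([0.97716] and D): 0.97716 × 0.86416 = 0.84442
Series (E and F): 0.92201 × 0.96802 = 0.89252
Parallel (A, [0.84442], and [0.89252]): 1 − (1 − 0.73934)(1 − 0.84442)(1 − 0.89252) = 0.996

0.996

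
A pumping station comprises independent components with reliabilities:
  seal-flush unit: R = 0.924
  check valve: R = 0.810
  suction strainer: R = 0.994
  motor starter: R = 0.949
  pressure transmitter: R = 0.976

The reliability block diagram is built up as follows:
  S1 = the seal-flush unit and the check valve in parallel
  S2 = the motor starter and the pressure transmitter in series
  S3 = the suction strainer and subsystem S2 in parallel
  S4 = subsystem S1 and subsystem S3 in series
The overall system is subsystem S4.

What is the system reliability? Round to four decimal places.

Parallel (seal-flush unit and check valve): 1 − (1 − 0.924000)(1 − 0.810000) = 0.985560
Series (motor starter and pressure transmitter): 0.949000 × 0.976000 = 0.926224
Parallel (suction strainer and [0.926224]): 1 − (1 − 0.994000)(1 − 0.926224) = 0.999557
Series ([0.985560] and [0.999557]): 0.985560 × 0.999557 = 0.9851

0.9851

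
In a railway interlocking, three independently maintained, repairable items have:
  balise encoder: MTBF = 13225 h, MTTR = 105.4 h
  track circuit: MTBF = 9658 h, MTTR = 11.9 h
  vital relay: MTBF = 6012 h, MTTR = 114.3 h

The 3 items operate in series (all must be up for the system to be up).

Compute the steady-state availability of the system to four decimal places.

0.9724

A(balise encoder) = MTBF/(MTBF+MTTR) = 13225/(13225+105.4) = 0.992093
A(track circuit) = MTBF/(MTBF+MTTR) = 9658/(9658+11.9) = 0.998769
A(vital relay) = MTBF/(MTBF+MTTR) = 6012/(6012+114.3) = 0.981343
Series availability: 0.992093 × 0.998769 × 0.981343 = 0.9724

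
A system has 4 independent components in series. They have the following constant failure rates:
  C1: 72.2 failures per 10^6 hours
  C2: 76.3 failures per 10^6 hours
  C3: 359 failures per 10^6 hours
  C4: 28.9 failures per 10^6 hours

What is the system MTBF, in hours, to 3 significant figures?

1860

Series of exponential components: λ_sys = Σ λ_i
λ_sys = 0.0000722 + 0.0000763 + 0.000359 + 0.0000289 = 5.3640e-04 /h
MTBF = 1 / λ_sys = 1860 h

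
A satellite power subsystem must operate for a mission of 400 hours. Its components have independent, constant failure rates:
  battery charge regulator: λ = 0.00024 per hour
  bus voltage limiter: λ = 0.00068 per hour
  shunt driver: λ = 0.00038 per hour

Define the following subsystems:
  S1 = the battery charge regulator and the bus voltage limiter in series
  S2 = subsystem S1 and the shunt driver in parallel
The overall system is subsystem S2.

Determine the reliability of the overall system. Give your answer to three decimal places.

R(battery charge regulator) = exp(−0.00024 × 400) = 0.90846
R(bus voltage limiter) = exp(−0.00068 × 400) = 0.76185
R(shunt driver) = exp(−0.00038 × 400) = 0.85899
Series (battery charge regulator and bus voltage limiter): 0.90846 × 0.76185 = 0.69211
Parallel ([0.69211] and shunt driver): 1 − (1 − 0.69211)(1 − 0.85899) = 0.957

0.957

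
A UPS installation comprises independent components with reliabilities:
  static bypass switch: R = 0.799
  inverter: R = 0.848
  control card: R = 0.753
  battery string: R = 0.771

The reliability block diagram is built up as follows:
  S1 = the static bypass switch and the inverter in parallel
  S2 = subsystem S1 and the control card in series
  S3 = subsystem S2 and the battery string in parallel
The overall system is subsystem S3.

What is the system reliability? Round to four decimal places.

Parallel (static bypass switch and inverter): 1 − (1 − 0.799000)(1 − 0.848000) = 0.969448
Series ([0.969448] and control card): 0.969448 × 0.753000 = 0.729994
Parallel ([0.729994] and battery string): 1 − (1 − 0.729994)(1 − 0.771000) = 0.9382

0.9382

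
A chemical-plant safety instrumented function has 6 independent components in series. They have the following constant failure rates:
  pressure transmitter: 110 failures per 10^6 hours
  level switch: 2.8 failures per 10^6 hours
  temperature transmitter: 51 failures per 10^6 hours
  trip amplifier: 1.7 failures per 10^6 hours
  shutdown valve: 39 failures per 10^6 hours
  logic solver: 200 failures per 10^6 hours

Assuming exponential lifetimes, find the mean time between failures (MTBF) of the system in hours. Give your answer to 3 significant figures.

Series of exponential components: λ_sys = Σ λ_i
λ_sys = 0.00011 + 0.0000028 + 0.000051 + 0.0000017 + 0.000039 + 0.00020 = 4.0450e-04 /h
MTBF = 1 / λ_sys = 2470 h

2470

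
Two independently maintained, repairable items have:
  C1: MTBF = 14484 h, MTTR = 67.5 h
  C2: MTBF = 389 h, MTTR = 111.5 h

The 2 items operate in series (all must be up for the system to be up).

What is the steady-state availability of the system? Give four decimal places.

A(C1) = MTBF/(MTBF+MTTR) = 14484/(14484+67.5) = 0.995361
A(C2) = MTBF/(MTBF+MTTR) = 389/(389+111.5) = 0.777223
Series availability: 0.995361 × 0.777223 = 0.7736

0.7736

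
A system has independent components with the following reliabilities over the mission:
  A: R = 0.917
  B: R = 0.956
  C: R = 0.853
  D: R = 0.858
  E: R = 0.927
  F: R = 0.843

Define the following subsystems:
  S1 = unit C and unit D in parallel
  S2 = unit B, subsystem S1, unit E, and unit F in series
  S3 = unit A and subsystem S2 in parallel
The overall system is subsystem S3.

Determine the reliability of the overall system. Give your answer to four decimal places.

0.9777

Parallel (C and D): 1 − (1 − 0.853000)(1 − 0.858000) = 0.979126
Series (B, [0.979126], E, and F): 0.956000 × 0.979126 × 0.927000 × 0.843000 = 0.731482
Parallel (A and [0.731482]): 1 − (1 − 0.917000)(1 − 0.731482) = 0.9777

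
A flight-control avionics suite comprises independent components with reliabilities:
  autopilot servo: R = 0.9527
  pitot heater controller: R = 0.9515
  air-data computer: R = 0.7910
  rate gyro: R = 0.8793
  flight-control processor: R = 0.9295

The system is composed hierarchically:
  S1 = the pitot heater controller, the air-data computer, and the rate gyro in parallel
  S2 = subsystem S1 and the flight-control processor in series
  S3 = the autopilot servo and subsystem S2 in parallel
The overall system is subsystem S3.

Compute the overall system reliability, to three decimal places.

0.997

Parallel (pitot heater controller, air-data computer, and rate gyro): 1 − (1 − 0.95150)(1 − 0.79100)(1 − 0.87930) = 0.99878
Series ([0.99878] and flight-control processor): 0.99878 × 0.92950 = 0.92837
Parallel (autopilot servo and [0.92837]): 1 − (1 − 0.95270)(1 − 0.92837) = 0.997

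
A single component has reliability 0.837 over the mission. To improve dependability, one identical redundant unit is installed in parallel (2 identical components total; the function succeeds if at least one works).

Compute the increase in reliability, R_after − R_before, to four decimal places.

0.1364

R_before = 0.837
R_after = 1 − (1 − 0.837)^2 = 0.9734
ΔR = 0.9734 − 0.837 = 0.1364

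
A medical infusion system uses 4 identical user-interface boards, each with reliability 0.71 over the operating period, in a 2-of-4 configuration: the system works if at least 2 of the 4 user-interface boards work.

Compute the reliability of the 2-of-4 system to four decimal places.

R = Σ_{i=2}^{4} C(4,i) p^i (1−p)^{4−i} with p = 0.71
C(4,2)·0.71^2·0.29^2 = 0.254369
C(4,3)·0.71^3·0.29^1 = 0.415177
C(4,4)·0.71^4·0.29^0 = 0.254117
Sum = 0.9237

0.9237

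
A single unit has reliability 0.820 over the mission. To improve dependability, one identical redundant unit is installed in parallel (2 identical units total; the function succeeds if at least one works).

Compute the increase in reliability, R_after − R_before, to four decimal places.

0.1476

R_before = 0.820
R_after = 1 − (1 − 0.820)^2 = 0.9676
ΔR = 0.9676 − 0.820 = 0.1476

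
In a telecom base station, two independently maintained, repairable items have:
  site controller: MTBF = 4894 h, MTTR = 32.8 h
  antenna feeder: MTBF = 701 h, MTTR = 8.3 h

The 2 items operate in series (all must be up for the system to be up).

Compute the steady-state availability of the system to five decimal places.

0.98172

A(site controller) = MTBF/(MTBF+MTTR) = 4894/(4894+32.8) = 0.993343
A(antenna feeder) = MTBF/(MTBF+MTTR) = 701/(701+8.3) = 0.988298
Series availability: 0.993343 × 0.988298 = 0.98172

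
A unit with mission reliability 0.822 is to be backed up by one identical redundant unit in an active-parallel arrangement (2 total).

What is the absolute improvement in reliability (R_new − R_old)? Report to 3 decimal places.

R_before = 0.822
R_after = 1 − (1 − 0.822)^2 = 0.968
ΔR = 0.968 − 0.822 = 0.146

0.146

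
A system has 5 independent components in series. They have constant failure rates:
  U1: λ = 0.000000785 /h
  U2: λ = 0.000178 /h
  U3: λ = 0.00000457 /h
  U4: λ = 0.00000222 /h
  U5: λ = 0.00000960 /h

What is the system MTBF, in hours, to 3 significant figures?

5120

Series of exponential components: λ_sys = Σ λ_i
λ_sys = 0.000000785 + 0.000178 + 0.00000457 + 0.00000222 + 0.00000960 = 1.9517e-04 /h
MTBF = 1 / λ_sys = 5120 h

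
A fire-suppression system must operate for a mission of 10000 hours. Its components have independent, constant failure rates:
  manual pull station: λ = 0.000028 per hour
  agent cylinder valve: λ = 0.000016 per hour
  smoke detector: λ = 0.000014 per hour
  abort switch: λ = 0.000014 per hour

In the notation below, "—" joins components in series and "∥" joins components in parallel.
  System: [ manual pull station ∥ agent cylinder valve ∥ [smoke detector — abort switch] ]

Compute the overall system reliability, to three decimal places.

R(manual pull station) = exp(−0.000028 × 10000) = 0.75578
R(agent cylinder valve) = exp(−0.000016 × 10000) = 0.85214
R(smoke detector) = exp(−0.000014 × 10000) = 0.86936
R(abort switch) = exp(−0.000014 × 10000) = 0.86936
Series (smoke detector and abort switch): 0.86936 × 0.86936 = 0.75579
Parallel (manual pull station, agent cylinder valve, and [0.75579]): 1 − (1 − 0.75578)(1 − 0.85214)(1 − 0.75579) = 0.991

0.991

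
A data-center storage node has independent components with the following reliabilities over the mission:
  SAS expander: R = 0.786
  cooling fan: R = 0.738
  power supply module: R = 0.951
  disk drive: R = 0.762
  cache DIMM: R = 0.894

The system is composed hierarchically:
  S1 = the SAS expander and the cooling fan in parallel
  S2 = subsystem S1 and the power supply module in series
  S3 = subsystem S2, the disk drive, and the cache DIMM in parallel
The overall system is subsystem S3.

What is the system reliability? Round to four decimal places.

Parallel (SAS expander and cooling fan): 1 − (1 − 0.786000)(1 − 0.738000) = 0.943932
Series ([0.943932] and power supply module): 0.943932 × 0.951000 = 0.897679
Parallel ([0.897679], disk drive, and cache DIMM): 1 − (1 − 0.897679)(1 − 0.762000)(1 − 0.894000) = 0.9974

0.9974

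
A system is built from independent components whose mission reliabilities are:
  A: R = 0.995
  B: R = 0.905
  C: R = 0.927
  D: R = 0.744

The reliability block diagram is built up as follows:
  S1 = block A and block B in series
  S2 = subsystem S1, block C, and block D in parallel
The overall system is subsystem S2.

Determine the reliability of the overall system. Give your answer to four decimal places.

Series (A and B): 0.995000 × 0.905000 = 0.900475
Parallel ([0.900475], C, and D): 1 − (1 − 0.900475)(1 − 0.927000)(1 − 0.744000) = 0.9981

0.9981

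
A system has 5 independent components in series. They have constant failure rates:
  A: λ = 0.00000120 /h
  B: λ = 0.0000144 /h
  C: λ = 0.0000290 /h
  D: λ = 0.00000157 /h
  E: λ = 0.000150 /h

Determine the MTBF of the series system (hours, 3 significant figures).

Series of exponential components: λ_sys = Σ λ_i
λ_sys = 0.00000120 + 0.0000144 + 0.0000290 + 0.00000157 + 0.000150 = 1.9617e-04 /h
MTBF = 1 / λ_sys = 5100 h

5100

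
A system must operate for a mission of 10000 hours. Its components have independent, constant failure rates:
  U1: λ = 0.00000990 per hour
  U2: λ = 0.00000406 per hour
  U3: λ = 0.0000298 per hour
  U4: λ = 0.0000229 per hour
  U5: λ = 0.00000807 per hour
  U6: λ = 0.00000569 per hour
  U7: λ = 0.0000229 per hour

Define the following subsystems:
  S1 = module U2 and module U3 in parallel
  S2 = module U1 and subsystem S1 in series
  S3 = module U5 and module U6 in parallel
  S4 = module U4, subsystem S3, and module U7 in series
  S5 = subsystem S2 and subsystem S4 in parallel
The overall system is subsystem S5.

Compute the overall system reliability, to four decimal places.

0.9617

R(U1) = exp(−0.00000990 × 10000) = 0.905743
R(U2) = exp(−0.00000406 × 10000) = 0.960213
R(U3) = exp(−0.0000298 × 10000) = 0.742301
R(U4) = exp(−0.0000229 × 10000) = 0.795329
R(U5) = exp(−0.00000807 × 10000) = 0.922470
R(U6) = exp(−0.00000569 × 10000) = 0.944689
R(U7) = exp(−0.0000229 × 10000) = 0.795329
Parallel (U2 and U3): 1 − (1 − 0.960213)(1 − 0.742301) = 0.989747
Series (U1 and [0.989747]): 0.905743 × 0.989747 = 0.896456
Parallel (U5 and U6): 1 − (1 − 0.922470)(1 − 0.944689) = 0.995712
Series (U4, [0.995712], and U7): 0.795329 × 0.995712 × 0.795329 = 0.629836
Parallel ([0.896456] and [0.629836]): 1 − (1 − 0.896456)(1 − 0.629836) = 0.9617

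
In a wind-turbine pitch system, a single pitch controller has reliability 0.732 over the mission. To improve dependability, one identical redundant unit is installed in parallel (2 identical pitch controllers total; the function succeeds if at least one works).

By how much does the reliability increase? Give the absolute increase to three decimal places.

R_before = 0.732
R_after = 1 − (1 − 0.732)^2 = 0.928
ΔR = 0.928 − 0.732 = 0.196

0.196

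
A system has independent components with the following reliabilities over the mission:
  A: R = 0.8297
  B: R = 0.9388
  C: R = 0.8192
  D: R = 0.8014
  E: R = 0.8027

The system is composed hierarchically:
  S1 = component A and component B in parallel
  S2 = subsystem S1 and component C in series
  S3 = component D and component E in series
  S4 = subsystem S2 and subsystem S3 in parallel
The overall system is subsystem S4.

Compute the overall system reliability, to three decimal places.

Parallel (A and B): 1 − (1 − 0.82970)(1 − 0.93880) = 0.98958
Series ([0.98958] and C): 0.98958 × 0.81920 = 0.81066
Series (D and E): 0.80140 × 0.80270 = 0.64328
Parallel ([0.81066] and [0.64328]): 1 − (1 − 0.81066)(1 − 0.64328) = 0.932

0.932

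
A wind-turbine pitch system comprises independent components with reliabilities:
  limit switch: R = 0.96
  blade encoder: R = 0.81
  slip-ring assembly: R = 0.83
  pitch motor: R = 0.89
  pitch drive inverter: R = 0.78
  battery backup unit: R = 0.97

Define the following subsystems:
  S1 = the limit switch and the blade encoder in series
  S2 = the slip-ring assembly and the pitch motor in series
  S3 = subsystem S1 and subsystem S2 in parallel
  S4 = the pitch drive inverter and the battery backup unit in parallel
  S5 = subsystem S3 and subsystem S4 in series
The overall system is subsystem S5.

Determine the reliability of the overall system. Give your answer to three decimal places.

Series (limit switch and blade encoder): 0.96000 × 0.81000 = 0.77760
Series (slip-ring assembly and pitch motor): 0.83000 × 0.89000 = 0.73870
Parallel ([0.77760] and [0.73870]): 1 − (1 − 0.77760)(1 − 0.73870) = 0.94189
Parallel (pitch drive inverter and battery backup unit): 1 − (1 − 0.78000)(1 − 0.97000) = 0.99340
Series ([0.94189] and [0.99340]): 0.94189 × 0.99340 = 0.936

0.936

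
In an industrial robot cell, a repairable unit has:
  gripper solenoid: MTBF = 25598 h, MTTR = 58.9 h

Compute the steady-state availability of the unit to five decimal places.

0.99770

A(gripper solenoid) = MTBF/(MTBF+MTTR) = 25598/(25598+58.9) = 0.99770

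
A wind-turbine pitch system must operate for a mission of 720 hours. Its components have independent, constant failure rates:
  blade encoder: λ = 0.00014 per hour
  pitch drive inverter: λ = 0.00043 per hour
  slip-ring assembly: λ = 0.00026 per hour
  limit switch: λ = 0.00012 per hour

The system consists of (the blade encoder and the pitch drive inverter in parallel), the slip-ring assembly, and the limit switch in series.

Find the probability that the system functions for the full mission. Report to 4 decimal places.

R(blade encoder) = exp(−0.00014 × 720) = 0.904114
R(pitch drive inverter) = exp(−0.00043 × 720) = 0.733740
R(slip-ring assembly) = exp(−0.00026 × 720) = 0.829278
R(limit switch) = exp(−0.00012 × 720) = 0.917227
Parallel (blade encoder and pitch drive inverter): 1 − (1 − 0.904114)(1 − 0.733740) = 0.974469
Series ([0.974469], slip-ring assembly, and limit switch): 0.974469 × 0.829278 × 0.917227 = 0.7412

0.7412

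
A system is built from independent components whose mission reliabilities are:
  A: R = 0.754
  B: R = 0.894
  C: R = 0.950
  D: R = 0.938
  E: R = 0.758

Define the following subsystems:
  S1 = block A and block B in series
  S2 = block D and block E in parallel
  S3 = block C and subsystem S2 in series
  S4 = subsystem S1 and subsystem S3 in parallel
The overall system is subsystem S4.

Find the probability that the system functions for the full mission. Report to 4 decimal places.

0.9791

Series (A and B): 0.754000 × 0.894000 = 0.674076
Parallel (D and E): 1 − (1 − 0.938000)(1 − 0.758000) = 0.984996
Series (C and [0.984996]): 0.950000 × 0.984996 = 0.935746
Parallel ([0.674076] and [0.935746]): 1 − (1 − 0.674076)(1 − 0.935746) = 0.9791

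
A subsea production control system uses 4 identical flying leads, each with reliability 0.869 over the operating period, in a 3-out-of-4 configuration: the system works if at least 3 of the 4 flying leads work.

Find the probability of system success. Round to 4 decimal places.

0.9141

R = Σ_{i=3}^{4} C(4,i) p^i (1−p)^{4−i} with p = 0.869
C(4,3)·0.869^3·0.131^1 = 0.343867
C(4,4)·0.869^4·0.131^0 = 0.570268
Sum = 0.9141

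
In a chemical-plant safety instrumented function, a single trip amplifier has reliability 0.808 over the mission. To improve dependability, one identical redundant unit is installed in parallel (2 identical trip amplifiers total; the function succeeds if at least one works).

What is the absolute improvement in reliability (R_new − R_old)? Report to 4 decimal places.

0.1551

R_before = 0.808
R_after = 1 − (1 − 0.808)^2 = 0.9631
ΔR = 0.9631 − 0.808 = 0.1551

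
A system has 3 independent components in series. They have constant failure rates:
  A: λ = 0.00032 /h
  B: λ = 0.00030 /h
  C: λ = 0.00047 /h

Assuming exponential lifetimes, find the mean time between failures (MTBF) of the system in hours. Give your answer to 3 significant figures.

Series of exponential components: λ_sys = Σ λ_i
λ_sys = 0.00032 + 0.00030 + 0.00047 = 1.0900e-03 /h
MTBF = 1 / λ_sys = 917 h

917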